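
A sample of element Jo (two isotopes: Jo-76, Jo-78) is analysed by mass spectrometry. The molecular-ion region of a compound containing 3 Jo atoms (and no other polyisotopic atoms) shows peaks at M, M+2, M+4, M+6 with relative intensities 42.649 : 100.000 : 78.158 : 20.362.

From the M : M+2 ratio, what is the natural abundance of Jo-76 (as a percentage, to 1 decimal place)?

56.1%

If p is the fraction of Jo that is Jo-76, then I(M+2)/I(M) = [C(3,1)·p^2·(1−p)] / p^3 = 3·(1−p)/p = 100.000/42.649 = 2.3447
(1−p)/p = 2.3447/3 = 0.7816  ⇒  p = 1/(1 + 0.7816) = 0.5613
Jo-76: 56.1%, Jo-78: 43.9%.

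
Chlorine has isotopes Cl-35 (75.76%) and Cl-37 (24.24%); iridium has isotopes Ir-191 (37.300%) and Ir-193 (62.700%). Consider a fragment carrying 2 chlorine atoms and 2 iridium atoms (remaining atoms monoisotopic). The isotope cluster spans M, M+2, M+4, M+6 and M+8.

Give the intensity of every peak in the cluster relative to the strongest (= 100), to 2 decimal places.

Chlorine pattern (n=2): 0.57395776 : 0.36728448 : 0.05875776
Iridium pattern (n=2): 0.139129 : 0.467742 : 0.393129
Convolve the two distributions (both contribute in 2-u steps):
  M: 0.57395776×0.139129 = 0.079854
  M+2: 0.57395776×0.467742 + 0.36728448×0.139129 = 0.319564
  M+4: 0.57395776×0.393129 + 0.36728448×0.467742 + 0.05875776×0.139129 = 0.405609
  M+6: 0.36728448×0.393129 + 0.05875776×0.467742 = 0.171874
  M+8: 0.05875776×0.393129 = 0.023099
Scale to base peak (0.405609) = 100: 19.69 : 78.79 : 100.00 : 42.37 : 5.69

19.69 : 78.79 : 100.00 : 42.37 : 5.69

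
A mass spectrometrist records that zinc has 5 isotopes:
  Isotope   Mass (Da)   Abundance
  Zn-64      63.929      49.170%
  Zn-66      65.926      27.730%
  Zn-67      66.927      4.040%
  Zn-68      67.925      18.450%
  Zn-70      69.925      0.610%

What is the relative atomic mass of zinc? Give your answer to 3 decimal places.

65.378 Da

Weight each isotope mass by its fractional abundance: 0.49170 × 63.929 + 0.27730 × 65.926 + 0.04040 × 66.927 + 0.18450 × 67.925 + 0.00610 × 69.925
= 31.4339 + 18.2813 + 2.7039 + 12.5322 + 0.4265 = 65.3778 Da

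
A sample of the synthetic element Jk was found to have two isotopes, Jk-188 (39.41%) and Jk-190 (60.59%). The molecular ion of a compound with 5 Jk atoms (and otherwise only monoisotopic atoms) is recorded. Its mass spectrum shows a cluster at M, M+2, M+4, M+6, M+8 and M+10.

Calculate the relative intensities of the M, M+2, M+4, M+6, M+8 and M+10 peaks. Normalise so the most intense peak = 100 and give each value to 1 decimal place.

The 5 Jk atoms are independent, so intensities follow the terms of (0.3941 + 0.6059)^5.
P(M) = 0.3941^5 = 0.009507
P(M+2) = 5 × 0.3941^4 × 0.6059^1 = 0.073080
P(M+4) = 10 × 0.3941^3 × 0.6059^2 = 0.224709
P(M+6) = 10 × 0.3941^2 × 0.6059^3 = 0.345474
P(M+8) = 5 × 0.3941^1 × 0.6059^4 = 0.265571
P(M+10) = 0.6059^5 = 0.081659
The M+6 peak is largest (0.345474); scaling to 100 gives 2.8 : 21.2 : 65.0 : 100.0 : 76.9 : 23.6.

2.8 : 21.2 : 65.0 : 100.0 : 76.9 : 23.6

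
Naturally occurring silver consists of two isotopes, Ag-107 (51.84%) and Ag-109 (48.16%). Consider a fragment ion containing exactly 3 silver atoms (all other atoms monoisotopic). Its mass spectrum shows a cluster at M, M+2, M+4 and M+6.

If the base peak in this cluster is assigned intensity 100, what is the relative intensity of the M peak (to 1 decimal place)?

35.9

Binomial terms of (0.5184 + 0.4816)^3: M 0.1393, M+2 0.3883, M+4 0.3607, M+6 0.1117 → M+2 is the base peak.
P(M+2) = C(3,1) × 0.5184^2 × 0.4816^1 = 3 × 0.26873856 × 0.4816 = 0.388273 (base)
P(M) = C(3,0) × 0.5184^3 × 0.4816^0 = 1 × 0.13931407 × 1.0000 = 0.139314
Relative intensity = 0.139314 / 0.388273 × 100 = 35.9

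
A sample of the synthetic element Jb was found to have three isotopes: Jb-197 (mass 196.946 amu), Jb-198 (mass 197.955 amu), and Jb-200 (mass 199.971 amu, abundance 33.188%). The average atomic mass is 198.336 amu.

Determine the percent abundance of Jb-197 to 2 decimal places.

28.55%

The remaining 66.812% is split between Jb-197 (fraction x) and Jb-198 (fraction 0.66812 − x).
Substituting: 196.946x + 197.955(0.66812 − x) = 131.96962452
(196.946 − 197.955)x = -0.28807008  ⇒  x = 0.28550, y = 0.38262
Jb-197: 28.55%, Jb-198: 38.26%.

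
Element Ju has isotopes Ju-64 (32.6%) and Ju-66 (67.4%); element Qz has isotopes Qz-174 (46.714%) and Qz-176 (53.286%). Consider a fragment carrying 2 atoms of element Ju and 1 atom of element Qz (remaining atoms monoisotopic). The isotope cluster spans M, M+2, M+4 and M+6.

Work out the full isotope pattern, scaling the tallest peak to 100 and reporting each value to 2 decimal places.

Element Ju pattern (n=2): 0.106276 : 0.439448 : 0.454276
Element Qz pattern (n=1): 0.46714 : 0.53286
Convolve the two distributions (both contribute in 2-u steps):
  M: 0.106276×0.46714 = 0.049646
  M+2: 0.106276×0.53286 + 0.439448×0.46714 = 0.261914
  M+4: 0.439448×0.53286 + 0.454276×0.46714 = 0.446375
  M+6: 0.454276×0.53286 = 0.242066
Scale to base peak (0.446375) = 100: 11.12 : 58.68 : 100.00 : 54.23

11.12 : 58.68 : 100.00 : 54.23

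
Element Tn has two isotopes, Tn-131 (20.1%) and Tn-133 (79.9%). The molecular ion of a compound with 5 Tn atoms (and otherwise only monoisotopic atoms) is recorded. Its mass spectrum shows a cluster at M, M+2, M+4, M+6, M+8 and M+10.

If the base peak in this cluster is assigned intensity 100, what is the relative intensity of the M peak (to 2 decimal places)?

Binomial terms of (0.201 + 0.799)^5: M 0.0003, M+2 0.0065, M+4 0.0518, M+6 0.2061, M+8 0.4096, M+10 0.3256 → M+8 is the base peak.
P(M+8) = C(5,4) × 0.201^1 × 0.799^4 = 5 × 0.2010 × 0.40755584 = 0.409594 (base)
P(M) = C(5,0) × 0.201^5 × 0.799^0 = 1 × 0.00032808 × 1.0000 = 0.000328
Relative intensity = 0.000328 / 0.409594 × 100 = 0.08

0.08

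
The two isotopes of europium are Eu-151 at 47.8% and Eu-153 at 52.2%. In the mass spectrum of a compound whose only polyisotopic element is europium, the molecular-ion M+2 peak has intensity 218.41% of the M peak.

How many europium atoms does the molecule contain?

2

With n Eu atoms, P(M+2)/P(M) = C(n,1)·p^(n−1)q / p^n = n·q/p = n · 0.522/0.478.
n = 2.1841 × 0.478/0.522 = 2.00 ≈ 2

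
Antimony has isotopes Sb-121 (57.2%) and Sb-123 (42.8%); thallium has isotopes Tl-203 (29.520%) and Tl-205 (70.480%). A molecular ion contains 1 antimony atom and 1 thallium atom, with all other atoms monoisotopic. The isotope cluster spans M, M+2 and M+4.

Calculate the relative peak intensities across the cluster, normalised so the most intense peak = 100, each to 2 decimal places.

Antimony pattern (n=1): 0.5720 : 0.4280
Thallium pattern (n=1): 0.2952 : 0.7048
Convolve the two distributions (both contribute in 2-u steps):
  M: 0.5720×0.2952 = 0.168854
  M+2: 0.5720×0.7048 + 0.4280×0.2952 = 0.529491
  M+4: 0.4280×0.7048 = 0.301654
Scale to base peak (0.529491) = 100: 31.89 : 100.00 : 56.97

31.89 : 100.00 : 56.97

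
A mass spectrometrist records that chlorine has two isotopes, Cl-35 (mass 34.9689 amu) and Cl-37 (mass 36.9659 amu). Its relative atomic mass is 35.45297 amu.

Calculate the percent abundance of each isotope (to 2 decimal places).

Let x be the fractional abundance of Cl-35; then Cl-37 has abundance 1 − x.
34.9689·x + 36.9659·(1 − x) = 35.45297
(34.9689 − 36.9659)·x = 35.45297 − 36.9659
x = -1.51293 / -1.9970 = 0.75760 → 75.76% Cl-35, 24.24% Cl-37.

Cl-35: 75.76%, Cl-37: 24.24%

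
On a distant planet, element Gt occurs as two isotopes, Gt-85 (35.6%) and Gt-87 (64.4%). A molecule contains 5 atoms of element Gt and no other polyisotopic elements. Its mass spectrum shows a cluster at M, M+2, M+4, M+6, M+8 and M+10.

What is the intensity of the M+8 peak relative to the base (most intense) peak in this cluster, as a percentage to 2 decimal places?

90.45%

Term probabilities: M 0.0057, M+2 0.0517, M+4 0.1871, M+6 0.3385, M+8 0.3062, M+10 0.1108. Base peak = M+6.
P(M+6) = C(5,3) × 0.356^2 × 0.644^3 = 10 × 0.126736 × 0.26708998 = 0.338499 (base)
P(M+8) = C(5,4) × 0.356^1 × 0.644^4 = 5 × 0.3560 × 0.17200595 = 0.306171
Relative intensity = 0.306171 / 0.338499 × 100 = 90.45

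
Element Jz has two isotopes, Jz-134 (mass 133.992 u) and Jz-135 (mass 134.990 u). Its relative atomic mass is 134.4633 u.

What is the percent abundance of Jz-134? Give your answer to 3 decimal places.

52.776%

Writing the weighted mean with unknown fraction x of Jz-134:
133.992·x + 134.990·(1 − x) = 134.4633
(133.992 − 134.990)·x = 134.4633 − 134.990
x = -0.5267 / -0.998 = 0.52776 → 52.776% Jz-134, 47.224% Jz-135.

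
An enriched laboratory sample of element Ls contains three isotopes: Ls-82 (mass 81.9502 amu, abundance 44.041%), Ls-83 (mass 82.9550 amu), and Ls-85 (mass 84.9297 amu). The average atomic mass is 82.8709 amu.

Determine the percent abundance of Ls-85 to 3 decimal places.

18.151%

Let x and y be the fractions of Ls-83 and Ls-85. Then x + y = 1 − 0.44041 = 0.55959 and 82.9550x + 84.9297y = 82.8709 − 0.44041×81.9502 = 46.779212418.
Substituting: 82.9550x + 84.9297(0.55959 − x) = 46.779212418
(82.9550 − 84.9297)x = -0.746598405  ⇒  x = 0.37808, y = 0.18151
Ls-83: 37.808%, Ls-85: 18.151%.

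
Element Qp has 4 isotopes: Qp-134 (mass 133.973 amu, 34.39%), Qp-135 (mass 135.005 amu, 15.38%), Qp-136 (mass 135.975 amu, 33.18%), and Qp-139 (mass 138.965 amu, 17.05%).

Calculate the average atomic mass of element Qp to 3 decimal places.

Average mass = Σ (abundance × isotope mass) = 0.3439 × 133.973 + 0.1538 × 135.005 + 0.3318 × 135.975 + 0.1705 × 138.965
= 46.0733 + 20.7638 + 45.1165 + 23.6935 = 135.6471 amu

135.647 amu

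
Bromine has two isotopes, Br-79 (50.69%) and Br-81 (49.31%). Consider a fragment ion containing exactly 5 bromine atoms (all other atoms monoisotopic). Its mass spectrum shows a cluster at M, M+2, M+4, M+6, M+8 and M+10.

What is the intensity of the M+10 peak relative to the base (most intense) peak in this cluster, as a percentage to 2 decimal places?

Binomial terms of (0.5069 + 0.4931)^5: M 0.0335, M+2 0.1628, M+4 0.3167, M+6 0.3081, M+8 0.1498, M+10 0.0292 → M+4 is the base peak.
P(M+4) = C(5,2) × 0.5069^3 × 0.4931^2 = 10 × 0.13024674 × 0.24314761 = 0.316692 (base)
P(M+10) = C(5,5) × 0.5069^0 × 0.4931^5 = 1 × 1.0000 × 0.02915245 = 0.029152
Relative intensity = 0.029152 / 0.316692 × 100 = 9.21

9.21%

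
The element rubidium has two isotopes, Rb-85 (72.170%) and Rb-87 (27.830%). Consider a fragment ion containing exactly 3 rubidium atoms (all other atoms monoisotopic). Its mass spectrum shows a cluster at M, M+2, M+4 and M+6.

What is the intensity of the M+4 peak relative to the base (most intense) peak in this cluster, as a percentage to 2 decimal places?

38.56%

Binomial terms of (0.72170 + 0.27830)^3: M 0.3759, M+2 0.4349, M+4 0.1677, M+6 0.0216 → M+2 is the base peak.
P(M+2) = C(3,1) × 0.72170^2 × 0.27830^1 = 3 × 0.52085089 × 0.2783 = 0.434858 (base)
P(M+4) = C(3,2) × 0.72170^1 × 0.27830^2 = 3 × 0.7217 × 0.07745089 = 0.167689
Relative intensity = 0.167689 / 0.434858 × 100 = 38.56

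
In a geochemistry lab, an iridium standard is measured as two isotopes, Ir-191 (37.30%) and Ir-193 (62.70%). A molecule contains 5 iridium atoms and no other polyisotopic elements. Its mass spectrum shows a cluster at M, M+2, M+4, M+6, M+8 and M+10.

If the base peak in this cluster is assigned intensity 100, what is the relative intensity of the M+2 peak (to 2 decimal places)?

17.70

Term probabilities: M 0.0072, M+2 0.0607, M+4 0.2040, M+6 0.3429, M+8 0.2882, M+10 0.0969. Base peak = M+6.
P(M+6) = C(5,3) × 0.3730^2 × 0.6270^3 = 10 × 0.139129 × 0.24649188 = 0.342942 (base)
P(M+2) = C(5,1) × 0.3730^4 × 0.6270^1 = 5 × 0.01935688 × 0.6270 = 0.060684
Relative intensity = 0.060684 / 0.342942 × 100 = 17.70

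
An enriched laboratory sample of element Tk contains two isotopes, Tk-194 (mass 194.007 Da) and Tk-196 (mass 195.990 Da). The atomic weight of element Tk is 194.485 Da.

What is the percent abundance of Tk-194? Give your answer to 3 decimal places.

Let x be the fractional abundance of Tk-194; then Tk-196 has abundance 1 − x.
194.007·x + 195.990·(1 − x) = 194.485
(194.007 − 195.990)·x = 194.485 − 195.990
x = -1.505 / -1.983 = 0.75895 → 75.895% Tk-194, 24.105% Tk-196.

75.895%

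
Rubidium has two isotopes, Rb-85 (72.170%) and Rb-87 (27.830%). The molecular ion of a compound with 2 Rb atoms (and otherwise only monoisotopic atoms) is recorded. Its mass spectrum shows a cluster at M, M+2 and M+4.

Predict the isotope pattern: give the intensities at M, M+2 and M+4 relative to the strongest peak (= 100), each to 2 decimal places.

The 2 Rb atoms are independent, so intensities follow the terms of (0.72170 + 0.27830)^2.
P(M) = 0.72170^2 = 0.520851
P(M+2) = 2 × 0.72170^1 × 0.27830^1 = 0.401698
P(M+4) = 0.27830^2 = 0.077451
The M peak is largest (0.520851); scaling to 100 gives 100.00 : 77.12 : 14.87.

100.00 : 77.12 : 14.87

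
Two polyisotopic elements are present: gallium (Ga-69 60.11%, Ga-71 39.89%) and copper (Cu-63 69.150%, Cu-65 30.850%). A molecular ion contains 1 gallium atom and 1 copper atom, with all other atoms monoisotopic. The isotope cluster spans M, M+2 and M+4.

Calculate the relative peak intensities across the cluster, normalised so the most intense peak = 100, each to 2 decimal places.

Gallium pattern (n=1): 0.6011 : 0.3989
Copper pattern (n=1): 0.6915 : 0.3085
Convolve the two distributions (both contribute in 2-u steps):
  M: 0.6011×0.6915 = 0.415661
  M+2: 0.6011×0.3085 + 0.3989×0.6915 = 0.461279
  M+4: 0.3989×0.3085 = 0.123061
Scale to base peak (0.461279) = 100: 90.11 : 100.00 : 26.68

90.11 : 100.00 : 26.68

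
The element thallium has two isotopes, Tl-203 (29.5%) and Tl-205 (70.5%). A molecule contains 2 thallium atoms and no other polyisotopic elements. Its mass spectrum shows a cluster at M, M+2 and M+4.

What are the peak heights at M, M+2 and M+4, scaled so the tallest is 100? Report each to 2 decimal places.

Expanding (0.295 + 0.705)^2:
P(M) = 0.295^2 = 0.087025
P(M+2) = 2 × 0.295^1 × 0.705^1 = 0.415950
P(M+4) = 0.705^2 = 0.497025
The M+4 peak is largest (0.497025); scaling to 100 gives 17.51 : 83.69 : 100.00.

17.51 : 83.69 : 100.00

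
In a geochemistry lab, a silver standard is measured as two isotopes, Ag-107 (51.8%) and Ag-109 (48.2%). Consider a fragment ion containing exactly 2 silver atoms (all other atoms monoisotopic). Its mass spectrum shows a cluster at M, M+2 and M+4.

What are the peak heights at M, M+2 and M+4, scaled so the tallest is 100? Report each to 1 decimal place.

Expanding (0.518 + 0.482)^2:
P(M) = 0.518^2 = 0.268324
P(M+2) = 2 × 0.518^1 × 0.482^1 = 0.499352
P(M+4) = 0.482^2 = 0.232324
The M+2 peak is largest (0.499352); scaling to 100 gives 53.7 : 100.0 : 46.5.

53.7 : 100.0 : 46.5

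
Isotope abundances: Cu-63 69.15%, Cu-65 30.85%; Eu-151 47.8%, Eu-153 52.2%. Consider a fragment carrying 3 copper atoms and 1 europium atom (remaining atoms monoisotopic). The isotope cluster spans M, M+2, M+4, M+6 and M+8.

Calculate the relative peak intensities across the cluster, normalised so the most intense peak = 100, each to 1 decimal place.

41.1 : 100.0 : 84.7 : 30.5 : 4.0

Copper pattern (n=3): 0.33065611 : 0.44254842 : 0.19743483 : 0.02936064
Europium pattern (n=1): 0.4780 : 0.5220
Convolve the two distributions (both contribute in 2-u steps):
  M: 0.33065611×0.4780 = 0.158054
  M+2: 0.33065611×0.5220 + 0.44254842×0.4780 = 0.384141
  M+4: 0.44254842×0.5220 + 0.19743483×0.4780 = 0.325384
  M+6: 0.19743483×0.5220 + 0.02936064×0.4780 = 0.117095
  M+8: 0.02936064×0.5220 = 0.015326
Scale to base peak (0.384141) = 100: 41.1 : 100.0 : 84.7 : 30.5 : 4.0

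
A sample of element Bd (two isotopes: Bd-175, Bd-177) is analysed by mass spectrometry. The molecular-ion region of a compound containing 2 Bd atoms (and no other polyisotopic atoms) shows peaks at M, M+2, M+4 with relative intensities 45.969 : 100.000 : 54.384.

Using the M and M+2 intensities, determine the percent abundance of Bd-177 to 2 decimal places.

Let p = fractional abundance of Bd-175. I(M+2)/I(M) = [C(2,1)·p^1·(1−p)] / p^2 = 2·(1−p)/p = 100.000/45.969 = 2.1754
(1−p)/p = 2.1754/2 = 1.0877  ⇒  p = 1/(1 + 1.0877) = 0.4790
Bd-175: 47.90%, Bd-177: 52.10%.

52.10%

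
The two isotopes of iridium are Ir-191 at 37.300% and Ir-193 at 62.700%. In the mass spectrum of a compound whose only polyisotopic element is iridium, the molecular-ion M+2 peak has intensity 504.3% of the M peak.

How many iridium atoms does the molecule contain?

3

For n independent Ir atoms, I(M+2)/I(M) = n · (abundance Ir-193) / (abundance Ir-191) = n · 0.62700/0.37300.
n = 5.043 × 0.37300/0.62700 = 3.00 ≈ 3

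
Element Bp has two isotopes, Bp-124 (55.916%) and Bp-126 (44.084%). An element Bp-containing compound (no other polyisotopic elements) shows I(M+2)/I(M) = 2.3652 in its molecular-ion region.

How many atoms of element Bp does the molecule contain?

With n Bp atoms, P(M+2)/P(M) = C(n,1)·p^(n−1)q / p^n = n·q/p = n · 0.44084/0.55916.
n = 2.3652 × 0.55916/0.44084 = 3.00 ≈ 3

3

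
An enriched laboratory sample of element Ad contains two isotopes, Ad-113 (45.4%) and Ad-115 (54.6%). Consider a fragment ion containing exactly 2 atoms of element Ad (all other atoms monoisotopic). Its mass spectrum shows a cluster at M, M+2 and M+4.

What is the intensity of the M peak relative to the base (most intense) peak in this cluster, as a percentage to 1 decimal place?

41.6%

Binomial terms of (0.454 + 0.546)^2: M 0.2061, M+2 0.4958, M+4 0.2981 → M+2 is the base peak.
P(M+2) = C(2,1) × 0.454^1 × 0.546^1 = 2 × 0.4540 × 0.5460 = 0.495768 (base)
P(M) = C(2,0) × 0.454^2 × 0.546^0 = 1 × 0.206116 × 1.0000 = 0.206116
Relative intensity = 0.206116 / 0.495768 × 100 = 41.6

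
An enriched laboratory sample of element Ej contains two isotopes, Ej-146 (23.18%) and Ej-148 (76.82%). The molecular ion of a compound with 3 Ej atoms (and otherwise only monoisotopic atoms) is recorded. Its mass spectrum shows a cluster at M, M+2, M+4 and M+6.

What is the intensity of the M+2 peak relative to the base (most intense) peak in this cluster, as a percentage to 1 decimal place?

27.3%

Term probabilities: M 0.0125, M+2 0.1238, M+4 0.4104, M+6 0.4533. Base peak = M+6.
P(M+6) = C(3,3) × 0.2318^0 × 0.7682^3 = 1 × 1.0000 × 0.45333882 = 0.453339 (base)
P(M+2) = C(3,1) × 0.2318^2 × 0.7682^1 = 3 × 0.05373124 × 0.7682 = 0.123829
Relative intensity = 0.123829 / 0.453339 × 100 = 27.3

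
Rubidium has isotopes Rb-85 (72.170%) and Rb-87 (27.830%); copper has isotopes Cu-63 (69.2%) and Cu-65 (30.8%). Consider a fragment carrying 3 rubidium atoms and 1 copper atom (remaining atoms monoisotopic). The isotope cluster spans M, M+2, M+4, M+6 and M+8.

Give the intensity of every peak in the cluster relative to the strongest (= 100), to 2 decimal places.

62.42 : 100.00 : 59.99 : 15.97 : 1.59

Rubidium pattern (n=3): 0.37589809 : 0.43485841 : 0.16768892 : 0.02155458
Copper pattern (n=1): 0.6920 : 0.3080
Convolve the two distributions (both contribute in 2-u steps):
  M: 0.37589809×0.6920 = 0.260121
  M+2: 0.37589809×0.3080 + 0.43485841×0.6920 = 0.416699
  M+4: 0.43485841×0.3080 + 0.16768892×0.6920 = 0.249977
  M+6: 0.16768892×0.3080 + 0.02155458×0.6920 = 0.066564
  M+8: 0.02155458×0.3080 = 0.006639
Scale to base peak (0.416699) = 100: 62.42 : 100.00 : 59.99 : 15.97 : 1.59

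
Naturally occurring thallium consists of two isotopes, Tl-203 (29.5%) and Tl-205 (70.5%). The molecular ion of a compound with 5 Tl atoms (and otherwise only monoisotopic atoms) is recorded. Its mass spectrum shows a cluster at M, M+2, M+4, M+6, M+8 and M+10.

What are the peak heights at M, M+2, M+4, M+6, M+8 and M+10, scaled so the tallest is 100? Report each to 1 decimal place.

Expanding (0.295 + 0.705)^5:
P(M) = 0.295^5 = 0.002234
P(M+2) = 5 × 0.295^4 × 0.705^1 = 0.026696
P(M+4) = 10 × 0.295^3 × 0.705^2 = 0.127598
P(M+6) = 10 × 0.295^2 × 0.705^3 = 0.304938
P(M+8) = 5 × 0.295^1 × 0.705^4 = 0.364375
P(M+10) = 0.705^5 = 0.174159
The M+8 peak is largest (0.364375); scaling to 100 gives 0.6 : 7.3 : 35.0 : 83.7 : 100.0 : 47.8.

0.6 : 7.3 : 35.0 : 83.7 : 100.0 : 47.8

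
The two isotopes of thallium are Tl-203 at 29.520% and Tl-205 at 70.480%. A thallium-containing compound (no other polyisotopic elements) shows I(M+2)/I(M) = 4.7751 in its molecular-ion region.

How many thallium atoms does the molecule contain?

With n Tl atoms, P(M+2)/P(M) = C(n,1)·p^(n−1)q / p^n = n·q/p = n · 0.70480/0.29520.
n = 4.7751 × 0.29520/0.70480 = 2.00 ≈ 2

2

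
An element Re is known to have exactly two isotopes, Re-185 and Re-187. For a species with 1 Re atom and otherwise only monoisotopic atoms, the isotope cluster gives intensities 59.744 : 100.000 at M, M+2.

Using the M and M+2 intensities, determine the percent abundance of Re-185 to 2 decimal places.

37.40%

Let p = fractional abundance of Re-185. I(M+2)/I(M) = [C(1,1)·p^0·(1−p)] / p^1 = 1·(1−p)/p = 100.000/59.744 = 1.6738
(1−p)/p = 1.6738/1 = 1.6738  ⇒  p = 1/(1 + 1.6738) = 0.3740
Re-185: 37.40%, Re-187: 62.60%.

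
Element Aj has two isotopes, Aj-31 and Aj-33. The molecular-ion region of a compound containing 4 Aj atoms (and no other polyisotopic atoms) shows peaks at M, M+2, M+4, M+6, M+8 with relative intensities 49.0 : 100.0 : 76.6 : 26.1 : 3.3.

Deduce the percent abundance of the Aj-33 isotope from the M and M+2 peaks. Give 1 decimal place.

Let p = fractional abundance of Aj-31. I(M+2)/I(M) = [C(4,1)·p^3·(1−p)] / p^4 = 4·(1−p)/p = 100.0/49.0 = 2.0408
(1−p)/p = 2.0408/4 = 0.5102  ⇒  p = 1/(1 + 0.5102) = 0.6622
Aj-31: 66.2%, Aj-33: 33.8%.

33.8%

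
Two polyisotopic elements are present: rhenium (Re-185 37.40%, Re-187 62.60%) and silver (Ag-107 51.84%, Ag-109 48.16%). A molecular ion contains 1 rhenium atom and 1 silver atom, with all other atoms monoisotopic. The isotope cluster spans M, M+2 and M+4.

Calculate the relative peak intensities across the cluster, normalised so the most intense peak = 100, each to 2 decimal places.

38.42 : 100.00 : 59.74

Rhenium pattern (n=1): 0.3740 : 0.6260
Silver pattern (n=1): 0.5184 : 0.4816
Convolve the two distributions (both contribute in 2-u steps):
  M: 0.3740×0.5184 = 0.193882
  M+2: 0.3740×0.4816 + 0.6260×0.5184 = 0.504637
  M+4: 0.6260×0.4816 = 0.301482
Scale to base peak (0.504637) = 100: 38.42 : 100.00 : 59.74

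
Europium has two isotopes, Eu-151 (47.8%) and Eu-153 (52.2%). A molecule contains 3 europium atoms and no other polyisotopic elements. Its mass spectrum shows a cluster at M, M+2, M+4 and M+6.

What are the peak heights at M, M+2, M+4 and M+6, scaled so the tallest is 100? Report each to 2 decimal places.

27.95 : 91.57 : 100.00 : 36.40

The 3 Eu atoms are independent, so intensities follow the terms of (0.478 + 0.522)^3.
P(M) = 0.478^3 = 0.109215
P(M+2) = 3 × 0.478^2 × 0.522^1 = 0.357806
P(M+4) = 3 × 0.478^1 × 0.522^2 = 0.390742
P(M+6) = 0.522^3 = 0.142237
The M+4 peak is largest (0.390742); scaling to 100 gives 27.95 : 91.57 : 100.00 : 36.40.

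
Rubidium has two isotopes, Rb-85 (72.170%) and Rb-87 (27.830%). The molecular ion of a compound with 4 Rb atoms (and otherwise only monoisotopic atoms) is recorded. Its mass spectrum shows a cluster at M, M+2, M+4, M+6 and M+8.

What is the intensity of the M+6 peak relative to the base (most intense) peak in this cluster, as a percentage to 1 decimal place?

Binomial terms of (0.72170 + 0.27830)^4: M 0.2713, M+2 0.4184, M+4 0.2420, M+6 0.0622, M+8 0.0060 → M+2 is the base peak.
P(M+2) = C(4,1) × 0.72170^3 × 0.27830^1 = 4 × 0.37589809 × 0.2783 = 0.418450 (base)
P(M+6) = C(4,3) × 0.72170^1 × 0.27830^3 = 4 × 0.7217 × 0.02155458 = 0.062224
Relative intensity = 0.062224 / 0.418450 × 100 = 14.9

14.9%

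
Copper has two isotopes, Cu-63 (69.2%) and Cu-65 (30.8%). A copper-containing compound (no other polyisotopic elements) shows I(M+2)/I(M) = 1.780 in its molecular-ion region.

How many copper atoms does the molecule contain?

With n Cu atoms, P(M+2)/P(M) = C(n,1)·p^(n−1)q / p^n = n·q/p = n · 0.308/0.692.
n = 1.780 × 0.692/0.308 = 4.00 ≈ 4

4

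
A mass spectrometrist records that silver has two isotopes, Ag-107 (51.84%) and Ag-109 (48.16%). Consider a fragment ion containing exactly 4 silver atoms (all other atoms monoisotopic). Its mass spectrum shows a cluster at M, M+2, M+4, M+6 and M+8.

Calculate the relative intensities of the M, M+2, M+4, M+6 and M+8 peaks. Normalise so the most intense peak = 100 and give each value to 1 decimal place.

Expanding (0.5184 + 0.4816)^4:
P(M) = 0.5184^4 = 0.072220
P(M+2) = 4 × 0.5184^3 × 0.4816^1 = 0.268375
P(M+4) = 6 × 0.5184^2 × 0.4816^2 = 0.373985
P(M+6) = 4 × 0.5184^1 × 0.4816^3 = 0.231624
P(M+8) = 0.4816^4 = 0.053795
The M+4 peak is largest (0.373985); scaling to 100 gives 19.3 : 71.8 : 100.0 : 61.9 : 14.4.

19.3 : 71.8 : 100.0 : 61.9 : 14.4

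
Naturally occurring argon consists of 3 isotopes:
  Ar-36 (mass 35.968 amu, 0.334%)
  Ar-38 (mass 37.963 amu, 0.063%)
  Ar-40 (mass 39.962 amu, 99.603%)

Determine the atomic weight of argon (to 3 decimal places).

Weight each isotope mass by its fractional abundance: 0.00334 × 35.968 + 0.00063 × 37.963 + 0.99603 × 39.962
= 0.1201 + 0.0239 + 39.8034 = 39.9474 amu

39.947 amu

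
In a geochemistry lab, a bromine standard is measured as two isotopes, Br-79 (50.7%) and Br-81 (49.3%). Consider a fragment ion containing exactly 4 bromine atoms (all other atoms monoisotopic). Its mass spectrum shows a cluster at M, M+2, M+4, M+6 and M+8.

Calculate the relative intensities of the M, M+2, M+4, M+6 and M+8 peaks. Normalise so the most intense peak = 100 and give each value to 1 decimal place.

17.6 : 68.6 : 100.0 : 64.8 : 15.8

The 4 Br atoms are independent, so intensities follow the terms of (0.507 + 0.493)^4.
P(M) = 0.507^4 = 0.066074
P(M+2) = 4 × 0.507^3 × 0.493^1 = 0.256999
P(M+4) = 6 × 0.507^2 × 0.493^2 = 0.374853
P(M+6) = 4 × 0.507^1 × 0.493^3 = 0.243001
P(M+8) = 0.493^4 = 0.059073
The M+4 peak is largest (0.374853); scaling to 100 gives 17.6 : 68.6 : 100.0 : 64.8 : 15.8.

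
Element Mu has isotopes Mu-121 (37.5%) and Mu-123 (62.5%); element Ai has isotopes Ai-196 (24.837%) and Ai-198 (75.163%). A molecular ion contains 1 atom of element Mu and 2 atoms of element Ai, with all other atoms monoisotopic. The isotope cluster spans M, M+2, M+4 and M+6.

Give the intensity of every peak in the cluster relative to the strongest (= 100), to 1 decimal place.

5.2 : 40.1 : 100.0 : 79.3

Element Mu pattern (n=1): 0.3750 : 0.6250
Element Ai pattern (n=2): 0.06168766 : 0.37336469 : 0.56494766
Convolve the two distributions (both contribute in 2-u steps):
  M: 0.3750×0.06168766 = 0.023133
  M+2: 0.3750×0.37336469 + 0.6250×0.06168766 = 0.178567
  M+4: 0.3750×0.56494766 + 0.6250×0.37336469 = 0.445208
  M+6: 0.6250×0.56494766 = 0.353092
Scale to base peak (0.445208) = 100: 5.2 : 40.1 : 100.0 : 79.3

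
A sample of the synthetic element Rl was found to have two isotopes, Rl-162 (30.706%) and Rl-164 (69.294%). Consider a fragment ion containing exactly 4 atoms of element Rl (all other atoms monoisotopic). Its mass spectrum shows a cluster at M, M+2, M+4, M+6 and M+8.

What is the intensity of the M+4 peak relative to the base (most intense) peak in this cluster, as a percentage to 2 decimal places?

66.47%

Term probabilities: M 0.0089, M+2 0.0802, M+4 0.2716, M+6 0.4087, M+8 0.2306. Base peak = M+6.
P(M+6) = C(4,3) × 0.30706^1 × 0.69294^3 = 4 × 0.30706 × 0.33272612 = 0.408668 (base)
P(M+4) = C(4,2) × 0.30706^2 × 0.69294^2 = 6 × 0.09428584 × 0.48016584 = 0.271637
Relative intensity = 0.271637 / 0.408668 × 100 = 66.47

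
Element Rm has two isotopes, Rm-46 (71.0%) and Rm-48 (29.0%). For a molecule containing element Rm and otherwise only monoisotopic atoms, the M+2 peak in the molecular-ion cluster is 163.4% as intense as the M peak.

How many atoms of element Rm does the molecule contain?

4

With n Rm atoms, P(M+2)/P(M) = C(n,1)·p^(n−1)q / p^n = n·q/p = n · 0.290/0.710.
n = 1.634 × 0.710/0.290 = 4.00 ≈ 4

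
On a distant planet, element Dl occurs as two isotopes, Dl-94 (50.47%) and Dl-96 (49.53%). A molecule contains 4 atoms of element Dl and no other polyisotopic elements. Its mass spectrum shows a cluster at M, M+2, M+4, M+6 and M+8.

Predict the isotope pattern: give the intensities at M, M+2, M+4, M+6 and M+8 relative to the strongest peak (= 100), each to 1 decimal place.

17.3 : 67.9 : 100.0 : 65.4 : 16.1

Each Dl atom is independently Dl-94 (p = 0.5047) or Dl-96 (q = 0.4953); the cluster is the binomial expansion (p + q)^4.
P(M) = 0.5047^4 = 0.064883
P(M+2) = 4 × 0.5047^3 × 0.4953^1 = 0.254700
P(M+4) = 6 × 0.5047^2 × 0.4953^2 = 0.374934
P(M+6) = 4 × 0.5047^1 × 0.4953^3 = 0.245300
P(M+8) = 0.4953^4 = 0.060183
The M+4 peak is largest (0.374934); scaling to 100 gives 17.3 : 67.9 : 100.0 : 65.4 : 16.1.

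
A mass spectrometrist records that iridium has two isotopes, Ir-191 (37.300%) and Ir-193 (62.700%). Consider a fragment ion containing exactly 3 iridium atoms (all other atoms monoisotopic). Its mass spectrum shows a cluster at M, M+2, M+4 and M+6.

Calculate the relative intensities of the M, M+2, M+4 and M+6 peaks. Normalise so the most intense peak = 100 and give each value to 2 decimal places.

11.80 : 59.49 : 100.00 : 56.03

The 3 Ir atoms are independent, so intensities follow the terms of (0.37300 + 0.62700)^3.
P(M) = 0.37300^3 = 0.051895
P(M+2) = 3 × 0.37300^2 × 0.62700^1 = 0.261702
P(M+4) = 3 × 0.37300^1 × 0.62700^2 = 0.439911
P(M+6) = 0.62700^3 = 0.246492
The M+4 peak is largest (0.439911); scaling to 100 gives 11.80 : 59.49 : 100.00 : 56.03.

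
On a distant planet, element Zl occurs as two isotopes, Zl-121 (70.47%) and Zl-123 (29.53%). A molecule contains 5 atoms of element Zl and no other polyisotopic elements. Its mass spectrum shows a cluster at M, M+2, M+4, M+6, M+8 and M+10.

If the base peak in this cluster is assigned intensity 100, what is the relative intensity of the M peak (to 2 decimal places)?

47.73

Term probabilities: M 0.1738, M+2 0.3641, M+4 0.3052, M+6 0.1279, M+8 0.0268, M+10 0.0022. Base peak = M+2.
P(M+2) = C(5,1) × 0.7047^4 × 0.2953^1 = 5 × 0.24661364 × 0.2953 = 0.364125 (base)
P(M) = C(5,0) × 0.7047^5 × 0.2953^0 = 1 × 0.17378863 × 1.0000 = 0.173789
Relative intensity = 0.173789 / 0.364125 × 100 = 47.73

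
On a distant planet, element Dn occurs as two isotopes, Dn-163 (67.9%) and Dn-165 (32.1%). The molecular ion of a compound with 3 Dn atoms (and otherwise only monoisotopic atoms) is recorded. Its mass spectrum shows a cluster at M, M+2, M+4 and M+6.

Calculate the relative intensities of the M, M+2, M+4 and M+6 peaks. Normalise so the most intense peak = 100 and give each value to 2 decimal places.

Each Dn atom is independently Dn-163 (p = 0.679) or Dn-165 (q = 0.321); the cluster is the binomial expansion (p + q)^3.
P(M) = 0.679^3 = 0.313047
P(M+2) = 3 × 0.679^2 × 0.321^1 = 0.443982
P(M+4) = 3 × 0.679^1 × 0.321^2 = 0.209895
P(M+6) = 0.321^3 = 0.033076
The M+2 peak is largest (0.443982); scaling to 100 gives 70.51 : 100.00 : 47.28 : 7.45.

70.51 : 100.00 : 47.28 : 7.45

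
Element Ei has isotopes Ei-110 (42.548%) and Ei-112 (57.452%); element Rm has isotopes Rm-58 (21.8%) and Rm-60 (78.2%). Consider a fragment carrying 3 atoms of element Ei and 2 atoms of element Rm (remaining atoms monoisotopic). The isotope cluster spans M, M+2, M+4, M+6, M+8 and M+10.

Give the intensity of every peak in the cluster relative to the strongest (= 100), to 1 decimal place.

1.1 : 12.0 : 50.5 : 100.0 : 93.8 : 33.8

Element Ei pattern (n=3): 0.07702602 : 0.31202163 : 0.42131867 : 0.18963367
Element Rm pattern (n=2): 0.047524 : 0.340952 : 0.611524
Convolve the two distributions (both contribute in 2-u steps):
  M: 0.07702602×0.047524 = 0.003661
  M+2: 0.07702602×0.340952 + 0.31202163×0.047524 = 0.041091
  M+4: 0.07702602×0.611524 + 0.31202163×0.340952 + 0.42131867×0.047524 = 0.173510
  M+6: 0.31202163×0.611524 + 0.42131867×0.340952 + 0.18963367×0.047524 = 0.343470
  M+8: 0.42131867×0.611524 + 0.18963367×0.340952 = 0.322302
  M+10: 0.18963367×0.611524 = 0.115966
Scale to base peak (0.343470) = 100: 1.1 : 12.0 : 50.5 : 100.0 : 93.8 : 33.8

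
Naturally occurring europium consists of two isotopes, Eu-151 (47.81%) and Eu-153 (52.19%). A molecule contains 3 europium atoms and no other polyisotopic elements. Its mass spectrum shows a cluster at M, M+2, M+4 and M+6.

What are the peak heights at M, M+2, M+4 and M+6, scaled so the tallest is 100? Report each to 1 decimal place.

28.0 : 91.6 : 100.0 : 36.4

Expanding (0.4781 + 0.5219)^3:
P(M) = 0.4781^3 = 0.109284
P(M+2) = 3 × 0.4781^2 × 0.5219^1 = 0.357887
P(M+4) = 3 × 0.4781^1 × 0.5219^2 = 0.390674
P(M+6) = 0.5219^3 = 0.142155
The M+4 peak is largest (0.390674); scaling to 100 gives 28.0 : 91.6 : 100.0 : 36.4.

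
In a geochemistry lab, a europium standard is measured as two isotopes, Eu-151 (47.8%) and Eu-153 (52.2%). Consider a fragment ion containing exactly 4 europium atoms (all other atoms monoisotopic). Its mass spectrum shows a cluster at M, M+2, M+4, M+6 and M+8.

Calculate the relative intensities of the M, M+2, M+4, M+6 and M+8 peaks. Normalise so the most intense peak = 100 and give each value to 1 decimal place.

Each Eu atom is independently Eu-151 (p = 0.478) or Eu-153 (q = 0.522); the cluster is the binomial expansion (p + q)^4.
P(M) = 0.478^4 = 0.052205
P(M+2) = 4 × 0.478^3 × 0.522^1 = 0.228042
P(M+4) = 6 × 0.478^2 × 0.522^2 = 0.373549
P(M+6) = 4 × 0.478^1 × 0.522^3 = 0.271956
P(M+8) = 0.522^4 = 0.074248
The M+4 peak is largest (0.373549); scaling to 100 gives 14.0 : 61.0 : 100.0 : 72.8 : 19.9.

14.0 : 61.0 : 100.0 : 72.8 : 19.9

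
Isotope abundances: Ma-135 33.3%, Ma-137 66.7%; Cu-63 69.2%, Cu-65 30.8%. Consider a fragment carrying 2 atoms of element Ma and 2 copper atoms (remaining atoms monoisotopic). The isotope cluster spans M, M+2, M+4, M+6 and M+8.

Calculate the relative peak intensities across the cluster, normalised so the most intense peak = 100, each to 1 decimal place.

Element Ma pattern (n=2): 0.110889 : 0.444222 : 0.444889
Copper pattern (n=2): 0.478864 : 0.426272 : 0.094864
Convolve the two distributions (both contribute in 2-u steps):
  M: 0.110889×0.478864 = 0.053101
  M+2: 0.110889×0.426272 + 0.444222×0.478864 = 0.259991
  M+4: 0.110889×0.094864 + 0.444222×0.426272 + 0.444889×0.478864 = 0.412920
  M+6: 0.444222×0.094864 + 0.444889×0.426272 = 0.231784
  M+8: 0.444889×0.094864 = 0.042204
Scale to base peak (0.412920) = 100: 12.9 : 63.0 : 100.0 : 56.1 : 10.2

12.9 : 63.0 : 100.0 : 56.1 : 10.2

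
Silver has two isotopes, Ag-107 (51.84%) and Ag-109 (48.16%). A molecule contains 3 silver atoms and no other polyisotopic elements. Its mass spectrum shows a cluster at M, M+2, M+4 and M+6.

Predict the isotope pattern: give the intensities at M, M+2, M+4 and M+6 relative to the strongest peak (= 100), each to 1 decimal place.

Expanding (0.5184 + 0.4816)^3:
P(M) = 0.5184^3 = 0.139314
P(M+2) = 3 × 0.5184^2 × 0.4816^1 = 0.388273
P(M+4) = 3 × 0.5184^1 × 0.4816^2 = 0.360711
P(M+6) = 0.4816^3 = 0.111702
The M+2 peak is largest (0.388273); scaling to 100 gives 35.9 : 100.0 : 92.9 : 28.8.

35.9 : 100.0 : 92.9 : 28.8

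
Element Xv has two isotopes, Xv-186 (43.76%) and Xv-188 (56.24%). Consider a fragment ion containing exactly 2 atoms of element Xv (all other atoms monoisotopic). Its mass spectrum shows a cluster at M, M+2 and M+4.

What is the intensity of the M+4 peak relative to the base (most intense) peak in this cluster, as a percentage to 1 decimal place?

64.3%

Binomial terms of (0.4376 + 0.5624)^2: M 0.1915, M+2 0.4922, M+4 0.3163 → M+2 is the base peak.
P(M+2) = C(2,1) × 0.4376^1 × 0.5624^1 = 2 × 0.4376 × 0.5624 = 0.492212 (base)
P(M+4) = C(2,2) × 0.4376^0 × 0.5624^2 = 1 × 1.0000 × 0.31629376 = 0.316294
Relative intensity = 0.316294 / 0.492212 × 100 = 64.3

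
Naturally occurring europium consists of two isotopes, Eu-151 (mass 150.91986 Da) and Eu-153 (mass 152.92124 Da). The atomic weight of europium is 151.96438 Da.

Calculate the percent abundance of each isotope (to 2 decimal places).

Eu-151: 47.81%, Eu-153: 52.19%

Writing the weighted mean with unknown fraction x of Eu-151:
150.91986·x + 152.92124·(1 − x) = 151.96438
(150.91986 − 152.92124)·x = 151.96438 − 152.92124
x = -0.95686 / -2.00138 = 0.47810 → 47.81% Eu-151, 52.19% Eu-153.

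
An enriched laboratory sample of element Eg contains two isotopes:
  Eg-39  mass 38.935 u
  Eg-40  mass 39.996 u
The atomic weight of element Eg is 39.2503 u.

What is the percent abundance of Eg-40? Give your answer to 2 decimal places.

With x = fraction of Eg-39 (so Eg-40 is 1 − x):
38.935·x + 39.996·(1 − x) = 39.2503
(38.935 − 39.996)·x = 39.2503 − 39.996
x = -0.7457 / -1.061 = 0.70283 → 70.28% Eg-39, 29.72% Eg-40.

29.72%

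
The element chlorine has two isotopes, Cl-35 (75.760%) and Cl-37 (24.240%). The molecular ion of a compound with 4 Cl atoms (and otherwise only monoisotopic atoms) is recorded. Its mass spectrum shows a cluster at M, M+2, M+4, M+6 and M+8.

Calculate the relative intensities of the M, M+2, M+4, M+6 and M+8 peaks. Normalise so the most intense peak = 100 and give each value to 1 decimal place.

78.1 : 100.0 : 48.0 : 10.2 : 0.8

Each Cl atom is independently Cl-35 (p = 0.75760) or Cl-37 (q = 0.24240); the cluster is the binomial expansion (p + q)^4.
P(M) = 0.75760^4 = 0.329428
P(M+2) = 4 × 0.75760^3 × 0.24240^1 = 0.421612
P(M+4) = 6 × 0.75760^2 × 0.24240^2 = 0.202347
P(M+6) = 4 × 0.75760^1 × 0.24240^3 = 0.043162
P(M+8) = 0.24240^4 = 0.003452
The M+2 peak is largest (0.421612); scaling to 100 gives 78.1 : 100.0 : 48.0 : 10.2 : 0.8.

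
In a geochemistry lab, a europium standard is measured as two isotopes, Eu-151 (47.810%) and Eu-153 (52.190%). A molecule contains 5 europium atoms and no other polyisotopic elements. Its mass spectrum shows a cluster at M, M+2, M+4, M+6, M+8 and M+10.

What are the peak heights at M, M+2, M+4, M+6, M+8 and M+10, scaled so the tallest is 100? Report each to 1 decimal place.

7.7 : 42.0 : 91.6 : 100.0 : 54.6 : 11.9

Expanding (0.47810 + 0.52190)^5:
P(M) = 0.47810^5 = 0.024980
P(M+2) = 5 × 0.47810^4 × 0.52190^1 = 0.136343
P(M+4) = 10 × 0.47810^3 × 0.52190^2 = 0.297667
P(M+6) = 10 × 0.47810^2 × 0.52190^3 = 0.324937
P(M+8) = 5 × 0.47810^1 × 0.52190^4 = 0.177353
P(M+10) = 0.52190^5 = 0.038720
The M+6 peak is largest (0.324937); scaling to 100 gives 7.7 : 42.0 : 91.6 : 100.0 : 54.6 : 11.9.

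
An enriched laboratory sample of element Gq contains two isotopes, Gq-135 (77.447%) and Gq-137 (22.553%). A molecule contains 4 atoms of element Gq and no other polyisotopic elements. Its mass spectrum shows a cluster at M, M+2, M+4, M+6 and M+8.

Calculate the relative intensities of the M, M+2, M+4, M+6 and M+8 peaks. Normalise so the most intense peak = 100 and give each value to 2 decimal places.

85.85 : 100.00 : 43.68 : 8.48 : 0.62

Each Gq atom is independently Gq-135 (p = 0.77447) or Gq-137 (q = 0.22553); the cluster is the binomial expansion (p + q)^4.
P(M) = 0.77447^4 = 0.359765
P(M+2) = 4 × 0.77447^3 × 0.22553^1 = 0.419062
P(M+4) = 6 × 0.77447^2 × 0.22553^2 = 0.183050
P(M+6) = 4 × 0.77447^1 × 0.22553^3 = 0.035537
P(M+8) = 0.22553^4 = 0.002587
The M+2 peak is largest (0.419062); scaling to 100 gives 85.85 : 100.00 : 43.68 : 8.48 : 0.62.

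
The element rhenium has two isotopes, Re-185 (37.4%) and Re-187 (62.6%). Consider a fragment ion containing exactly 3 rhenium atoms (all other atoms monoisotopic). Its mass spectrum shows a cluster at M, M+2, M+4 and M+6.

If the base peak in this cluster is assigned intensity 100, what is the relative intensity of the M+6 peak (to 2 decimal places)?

(0.374 + 0.626)^3 gives M 0.0523, M+2 0.2627, M+4 0.4397, M+6 0.2453; the largest is M+4.
P(M+4) = C(3,2) × 0.374^1 × 0.626^2 = 3 × 0.3740 × 0.391876 = 0.439685 (base)
P(M+6) = C(3,3) × 0.374^0 × 0.626^3 = 1 × 1.0000 × 0.24531438 = 0.245314
Relative intensity = 0.245314 / 0.439685 × 100 = 55.79

55.79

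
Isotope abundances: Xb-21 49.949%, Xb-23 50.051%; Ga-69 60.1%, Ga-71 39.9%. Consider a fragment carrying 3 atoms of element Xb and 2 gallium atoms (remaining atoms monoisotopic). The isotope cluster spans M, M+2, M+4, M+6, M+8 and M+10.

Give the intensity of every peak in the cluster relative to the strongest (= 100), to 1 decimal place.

13.4 : 58.2 : 100.0 : 85.0 : 35.8 : 6.0

Element Xb pattern (n=3): 0.12461789 : 0.37461711 : 0.37538211 : 0.12538289
Gallium pattern (n=2): 0.361201 : 0.479598 : 0.159201
Convolve the two distributions (both contribute in 2-u steps):
  M: 0.12461789×0.361201 = 0.045012
  M+2: 0.12461789×0.479598 + 0.37461711×0.361201 = 0.195079
  M+4: 0.12461789×0.159201 + 0.37461711×0.479598 + 0.37538211×0.361201 = 0.335093
  M+6: 0.37461711×0.159201 + 0.37538211×0.479598 + 0.12538289×0.361201 = 0.284960
  M+8: 0.37538211×0.159201 + 0.12538289×0.479598 = 0.119895
  M+10: 0.12538289×0.159201 = 0.019961
Scale to base peak (0.335093) = 100: 13.4 : 58.2 : 100.0 : 85.0 : 35.8 : 6.0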